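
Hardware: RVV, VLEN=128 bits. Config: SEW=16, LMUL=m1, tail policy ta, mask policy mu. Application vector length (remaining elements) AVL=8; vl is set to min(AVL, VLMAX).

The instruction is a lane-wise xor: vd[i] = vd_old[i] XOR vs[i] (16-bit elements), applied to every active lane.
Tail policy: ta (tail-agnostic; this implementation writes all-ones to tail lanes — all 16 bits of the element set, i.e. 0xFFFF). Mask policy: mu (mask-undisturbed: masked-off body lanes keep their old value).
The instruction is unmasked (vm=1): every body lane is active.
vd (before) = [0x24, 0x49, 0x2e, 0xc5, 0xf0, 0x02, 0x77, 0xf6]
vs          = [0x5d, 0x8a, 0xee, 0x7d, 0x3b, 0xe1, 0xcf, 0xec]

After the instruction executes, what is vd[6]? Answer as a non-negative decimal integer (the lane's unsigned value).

VLMAX = VLEN×LMUL/SEW = 128×1/16 = 8
AVL=8 ≤ VLMAX=8, so vl = 8
[0] xor(0x24,0x5d) = 0x79
[1] xor(0x49,0x8a) = 0xc3
[2] xor(0x2e,0xee) = 0xc0
[3] xor(0xc5,0x7d) = 0xb8
[4] xor(0xf0,0x3b) = 0xcb
[5] xor(0x02,0xe1) = 0xe3
[6] xor(0x77,0xcf) = 0xb8
[7] xor(0xf6,0xec) = 0x1a

vd[6] = 184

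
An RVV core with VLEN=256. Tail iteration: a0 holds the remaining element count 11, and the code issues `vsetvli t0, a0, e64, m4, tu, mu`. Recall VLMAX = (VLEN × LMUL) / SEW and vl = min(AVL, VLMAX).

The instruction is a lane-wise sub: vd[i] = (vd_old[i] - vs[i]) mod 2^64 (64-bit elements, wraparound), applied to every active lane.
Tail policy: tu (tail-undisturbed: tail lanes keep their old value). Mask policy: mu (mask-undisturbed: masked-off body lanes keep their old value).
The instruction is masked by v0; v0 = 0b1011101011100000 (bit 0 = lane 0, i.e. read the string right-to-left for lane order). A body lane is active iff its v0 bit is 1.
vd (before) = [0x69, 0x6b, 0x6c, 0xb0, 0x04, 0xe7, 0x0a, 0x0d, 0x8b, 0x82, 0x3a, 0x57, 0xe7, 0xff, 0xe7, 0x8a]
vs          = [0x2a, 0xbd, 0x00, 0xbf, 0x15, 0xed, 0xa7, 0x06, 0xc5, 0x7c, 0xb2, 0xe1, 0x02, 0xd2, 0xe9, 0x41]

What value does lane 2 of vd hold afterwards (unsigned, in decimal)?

vd[2] = 108

VLMAX = VLEN×LMUL/SEW = 256×4/64 = 16
vl ← min(11, 16) = 11
  i=0: mask-off/keep → 105
  i=1: mask-off/keep → 107
  i=2: mask-off/keep → 108
  i=3: mask-off/keep → 176
  i=4: mask-off/keep → 4
  i=5: sub(0xe7,0xed) → 18446744073709551610
  i=6: sub(0x0a,0xa7) → 18446744073709551459
  i=7: sub(0x0d,0x06) → 7
  i=8: mask-off/keep → 139
  i=9: sub(0x82,0x7c) → 6
  i=10: mask-off/keep → 58
  i=11: tail/keep → 87
  i=12: tail/keep → 231
  i=13: tail/keep → 255
  i=14: tail/keep → 231
  i=15: tail/keep → 138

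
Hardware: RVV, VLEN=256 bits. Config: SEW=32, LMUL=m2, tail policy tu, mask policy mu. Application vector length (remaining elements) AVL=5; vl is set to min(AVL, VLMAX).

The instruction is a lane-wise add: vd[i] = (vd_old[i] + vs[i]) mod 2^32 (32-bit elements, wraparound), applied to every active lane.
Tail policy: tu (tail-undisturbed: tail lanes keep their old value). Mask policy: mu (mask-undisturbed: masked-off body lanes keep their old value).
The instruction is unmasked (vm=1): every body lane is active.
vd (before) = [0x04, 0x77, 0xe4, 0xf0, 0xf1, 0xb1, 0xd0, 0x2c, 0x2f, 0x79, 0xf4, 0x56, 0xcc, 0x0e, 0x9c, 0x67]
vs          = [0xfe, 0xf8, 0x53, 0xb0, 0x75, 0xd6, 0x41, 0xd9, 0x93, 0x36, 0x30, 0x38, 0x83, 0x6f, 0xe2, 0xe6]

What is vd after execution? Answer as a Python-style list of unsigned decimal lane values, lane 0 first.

vd = [258, 367, 311, 416, 358, 177, 208, 44, 47, 121, 244, 86, 204, 14, 156, 103]

VLMAX = (256 × 2) / 32 = 16 lanes
AVL=5 ≤ VLMAX=16, so vl = 5
vd[0] add(0x04,0xfe) -> 0x102
vd[1] add(0x77,0xf8) -> 0x16f
vd[2] add(0xe4,0x53) -> 0x137
vd[3] add(0xf0,0xb0) -> 0x1a0
vd[4] add(0xf1,0x75) -> 0x166
vd[5] tail/keep -> 0xb1
vd[6] tail/keep -> 0xd0
vd[7] tail/keep -> 0x2c
vd[8] tail/keep -> 0x2f
vd[9] tail/keep -> 0x79
vd[10] tail/keep -> 0xf4
vd[11] tail/keep -> 0x56
vd[12] tail/keep -> 0xcc
vd[13] tail/keep -> 0x0e
vd[14] tail/keep -> 0x9c
vd[15] tail/keep -> 0x67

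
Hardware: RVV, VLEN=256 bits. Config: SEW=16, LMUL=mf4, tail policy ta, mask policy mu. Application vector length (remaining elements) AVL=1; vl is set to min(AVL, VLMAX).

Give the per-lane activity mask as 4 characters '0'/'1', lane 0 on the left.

VLMAX = VLEN×LMUL/SEW = 256×1/4/16 = 4
vl = min(AVL, VLMAX) = min(1, 4) = 1
bits (lane 0 leftmost): 1000

predicate = 1000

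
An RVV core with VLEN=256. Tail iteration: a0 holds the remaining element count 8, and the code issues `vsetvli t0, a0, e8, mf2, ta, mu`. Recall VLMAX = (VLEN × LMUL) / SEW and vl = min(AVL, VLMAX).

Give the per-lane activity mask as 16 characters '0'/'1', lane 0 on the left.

predicate = 1111111100000000

VLMAX = (256 × 1/2) / 8 = 16 lanes
vl = min(AVL, VLMAX) = min(8, 16) = 8
bits (lane 0 leftmost): 1111111100000000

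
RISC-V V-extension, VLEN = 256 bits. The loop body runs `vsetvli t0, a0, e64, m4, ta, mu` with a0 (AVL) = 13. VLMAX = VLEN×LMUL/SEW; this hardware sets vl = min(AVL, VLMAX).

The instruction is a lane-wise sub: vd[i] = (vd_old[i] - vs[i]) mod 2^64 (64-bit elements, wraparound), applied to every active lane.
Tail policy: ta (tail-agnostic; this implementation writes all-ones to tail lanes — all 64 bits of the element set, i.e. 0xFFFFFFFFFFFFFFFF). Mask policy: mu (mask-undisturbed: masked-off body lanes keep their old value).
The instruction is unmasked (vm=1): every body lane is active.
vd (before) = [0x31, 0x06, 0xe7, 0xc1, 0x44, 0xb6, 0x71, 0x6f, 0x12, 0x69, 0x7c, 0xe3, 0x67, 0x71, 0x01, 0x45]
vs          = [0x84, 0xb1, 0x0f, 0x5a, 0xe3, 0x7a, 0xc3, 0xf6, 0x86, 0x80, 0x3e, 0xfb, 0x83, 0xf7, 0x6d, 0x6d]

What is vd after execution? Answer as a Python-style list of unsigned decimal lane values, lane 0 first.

vd = [18446744073709551533, 18446744073709551445, 216, 103, 18446744073709551457, 60, 18446744073709551534, 18446744073709551481, 18446744073709551500, 18446744073709551593, 62, 18446744073709551592, 18446744073709551588, 18446744073709551615, 18446744073709551615, 18446744073709551615]

VLMAX = VLEN×LMUL/SEW = 256×4/64 = 16
vl = min(AVL, VLMAX) = min(13, 16) = 13
[0] sub(0x31,0x84) = 0xffffffffffffffad
[1] sub(0x06,0xb1) = 0xffffffffffffff55
[2] sub(0xe7,0x0f) = 0xd8
[3] sub(0xc1,0x5a) = 0x67
[4] sub(0x44,0xe3) = 0xffffffffffffff61
[5] sub(0xb6,0x7a) = 0x3c
[6] sub(0x71,0xc3) = 0xffffffffffffffae
[7] sub(0x6f,0xf6) = 0xffffffffffffff79
[8] sub(0x12,0x86) = 0xffffffffffffff8c
[9] sub(0x69,0x80) = 0xffffffffffffffe9
[10] sub(0x7c,0x3e) = 0x3e
[11] sub(0xe3,0xfb) = 0xffffffffffffffe8
[12] sub(0x67,0x83) = 0xffffffffffffffe4
[13] tail/ones = 0xffffffffffffffff
[14] tail/ones = 0xffffffffffffffff
[15] tail/ones = 0xffffffffffffffff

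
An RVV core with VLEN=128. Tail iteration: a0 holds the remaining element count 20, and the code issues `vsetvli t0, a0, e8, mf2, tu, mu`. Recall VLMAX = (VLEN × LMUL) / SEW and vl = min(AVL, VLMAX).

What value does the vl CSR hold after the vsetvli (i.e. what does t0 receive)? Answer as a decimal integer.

VLMAX = VLEN×LMUL/SEW = 128×1/2/8 = 8
vl = min(AVL, VLMAX) = min(20, 8) = 8

vl = 8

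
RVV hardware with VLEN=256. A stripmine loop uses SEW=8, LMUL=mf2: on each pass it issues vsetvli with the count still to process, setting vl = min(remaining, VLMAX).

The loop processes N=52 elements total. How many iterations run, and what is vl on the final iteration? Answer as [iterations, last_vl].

[iterations, last_vl] = [4, 4]

VLMAX = (256 × 1/2) / 8 = 16 lanes
iterations = ceil(52/16) = 4; final-pass vl = 4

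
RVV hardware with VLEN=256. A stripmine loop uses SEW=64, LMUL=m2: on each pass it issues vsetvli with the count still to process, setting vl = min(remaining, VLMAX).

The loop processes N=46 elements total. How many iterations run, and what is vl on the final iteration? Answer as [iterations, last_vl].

[iterations, last_vl] = [6, 6]

VLMAX = VLEN×LMUL/SEW = 256×2/64 = 8
iterations = ceil(46/8) = 6; final-pass vl = 6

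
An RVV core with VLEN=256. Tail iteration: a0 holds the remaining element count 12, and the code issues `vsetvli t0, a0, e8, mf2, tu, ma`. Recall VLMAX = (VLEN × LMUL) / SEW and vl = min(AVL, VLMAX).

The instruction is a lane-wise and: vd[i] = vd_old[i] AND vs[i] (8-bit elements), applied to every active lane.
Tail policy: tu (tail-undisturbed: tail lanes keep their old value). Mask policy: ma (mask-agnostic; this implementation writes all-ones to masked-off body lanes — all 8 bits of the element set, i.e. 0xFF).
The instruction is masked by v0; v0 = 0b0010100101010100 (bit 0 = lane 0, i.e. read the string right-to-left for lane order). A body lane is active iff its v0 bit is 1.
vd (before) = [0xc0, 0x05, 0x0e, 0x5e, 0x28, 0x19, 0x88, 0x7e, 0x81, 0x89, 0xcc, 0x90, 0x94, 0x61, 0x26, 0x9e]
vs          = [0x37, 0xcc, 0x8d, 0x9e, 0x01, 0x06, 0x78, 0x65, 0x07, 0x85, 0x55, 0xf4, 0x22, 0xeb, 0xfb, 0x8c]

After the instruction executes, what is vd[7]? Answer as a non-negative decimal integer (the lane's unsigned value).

vd[7] = 255

VLMAX = VLEN×LMUL/SEW = 256×1/2/8 = 16
vl ← min(12, 16) = 12
[0] mask-off/ones = 0xff
[1] mask-off/ones = 0xff
[2] and(0x0e,0x8d) = 0x0c
[3] mask-off/ones = 0xff
[4] and(0x28,0x01) = 0x00
[5] mask-off/ones = 0xff
[6] and(0x88,0x78) = 0x08
[7] mask-off/ones = 0xff
[8] and(0x81,0x07) = 0x01
[9] mask-off/ones = 0xff
[10] mask-off/ones = 0xff
[11] and(0x90,0xf4) = 0x90
[12] tail/keep = 0x94
[13] tail/keep = 0x61
[14] tail/keep = 0x26
[15] tail/keep = 0x9e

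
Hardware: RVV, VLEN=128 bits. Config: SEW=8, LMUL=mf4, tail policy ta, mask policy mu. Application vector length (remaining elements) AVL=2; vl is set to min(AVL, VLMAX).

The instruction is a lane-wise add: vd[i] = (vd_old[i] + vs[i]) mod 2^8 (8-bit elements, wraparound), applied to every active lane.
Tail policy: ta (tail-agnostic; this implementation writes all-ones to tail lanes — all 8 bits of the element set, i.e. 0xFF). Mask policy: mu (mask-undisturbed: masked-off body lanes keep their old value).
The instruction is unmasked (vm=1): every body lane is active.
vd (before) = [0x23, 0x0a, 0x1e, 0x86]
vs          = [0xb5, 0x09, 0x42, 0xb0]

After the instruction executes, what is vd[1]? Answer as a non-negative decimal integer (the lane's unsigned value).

vd[1] = 19

VLMAX = VLEN×LMUL/SEW = 128×1/4/8 = 4
vl = min(AVL, VLMAX) = min(2, 4) = 2
  i=0: add(0x23,0xb5) → 216
  i=1: add(0x0a,0x09) → 19
  i=2: tail/ones → 255
  i=3: tail/ones → 255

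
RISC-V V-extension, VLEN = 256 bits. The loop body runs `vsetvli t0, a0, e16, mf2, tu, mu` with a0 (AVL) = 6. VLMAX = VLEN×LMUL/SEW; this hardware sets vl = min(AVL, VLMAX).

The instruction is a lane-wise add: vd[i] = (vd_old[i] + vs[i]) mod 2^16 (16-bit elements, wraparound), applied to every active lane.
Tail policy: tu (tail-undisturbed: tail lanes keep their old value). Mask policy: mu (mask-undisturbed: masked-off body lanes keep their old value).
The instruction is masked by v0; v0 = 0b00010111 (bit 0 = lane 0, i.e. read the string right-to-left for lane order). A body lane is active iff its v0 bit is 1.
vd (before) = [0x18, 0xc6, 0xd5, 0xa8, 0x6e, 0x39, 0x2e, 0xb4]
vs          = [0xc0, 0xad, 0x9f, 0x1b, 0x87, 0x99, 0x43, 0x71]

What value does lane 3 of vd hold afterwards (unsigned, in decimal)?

vd[3] = 168

lanes per group: 256·1/2/16 = 8
vl ← min(6, 8) = 6
vd[0] add(0x18,0xc0) -> 0xd8
vd[1] add(0xc6,0xad) -> 0x173
vd[2] add(0xd5,0x9f) -> 0x174
vd[3] mask-off/keep -> 0xa8
vd[4] add(0x6e,0x87) -> 0xf5
vd[5] mask-off/keep -> 0x39
vd[6] tail/keep -> 0x2e
vd[7] tail/keep -> 0xb4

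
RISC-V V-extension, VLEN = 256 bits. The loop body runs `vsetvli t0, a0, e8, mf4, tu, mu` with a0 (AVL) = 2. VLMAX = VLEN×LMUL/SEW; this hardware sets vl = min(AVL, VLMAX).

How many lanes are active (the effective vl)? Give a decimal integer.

VLMAX = VLEN×LMUL/SEW = 256×1/4/8 = 8
vl = min(AVL, VLMAX) = min(2, 8) = 2

vl = 2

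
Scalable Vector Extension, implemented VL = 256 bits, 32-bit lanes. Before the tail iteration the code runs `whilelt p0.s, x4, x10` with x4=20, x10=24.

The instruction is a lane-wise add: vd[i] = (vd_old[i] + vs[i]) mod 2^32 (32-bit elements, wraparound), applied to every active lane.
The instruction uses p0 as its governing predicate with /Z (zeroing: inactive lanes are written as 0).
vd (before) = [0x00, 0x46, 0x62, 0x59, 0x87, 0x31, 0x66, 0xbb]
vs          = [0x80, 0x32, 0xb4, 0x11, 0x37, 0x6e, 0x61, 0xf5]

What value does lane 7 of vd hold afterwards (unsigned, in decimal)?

register lanes = 256/32 = 8
active while 20+j < 24, i.e. j ∈ [0,4) capped at 8 ⇒ 4
vd[0] add(0x00,0x80) -> 0x80
vd[1] add(0x46,0x32) -> 0x78
vd[2] add(0x62,0xb4) -> 0x116
vd[3] add(0x59,0x11) -> 0x6a
vd[4] tail/zero -> 0x00
vd[5] tail/zero -> 0x00
vd[6] tail/zero -> 0x00
vd[7] tail/zero -> 0x00

vd[7] = 0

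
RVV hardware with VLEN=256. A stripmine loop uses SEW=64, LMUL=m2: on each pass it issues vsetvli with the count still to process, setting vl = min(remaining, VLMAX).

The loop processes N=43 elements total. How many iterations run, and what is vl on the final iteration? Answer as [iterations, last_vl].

VLMAX = VLEN×LMUL/SEW = 256×2/64 = 8
iterations = ceil(43/8) = 6; final-pass vl = 3

[iterations, last_vl] = [6, 3]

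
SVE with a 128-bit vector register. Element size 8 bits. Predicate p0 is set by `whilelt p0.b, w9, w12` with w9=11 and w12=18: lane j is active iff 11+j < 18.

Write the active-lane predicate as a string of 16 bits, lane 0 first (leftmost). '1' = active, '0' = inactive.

lane count: 128 div 8 = 16
active while 11+j < 18, i.e. j ∈ [0,7) capped at 16 ⇒ 7
bits (lane 0 leftmost): 1111111000000000

predicate = 1111111000000000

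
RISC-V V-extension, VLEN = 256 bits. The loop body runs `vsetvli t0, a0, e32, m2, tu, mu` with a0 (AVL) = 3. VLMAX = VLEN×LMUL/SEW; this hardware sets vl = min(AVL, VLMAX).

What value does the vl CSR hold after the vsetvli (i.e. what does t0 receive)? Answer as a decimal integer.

lanes per group: 256·2/32 = 16
vl ← min(3, 16) = 3

vl = 3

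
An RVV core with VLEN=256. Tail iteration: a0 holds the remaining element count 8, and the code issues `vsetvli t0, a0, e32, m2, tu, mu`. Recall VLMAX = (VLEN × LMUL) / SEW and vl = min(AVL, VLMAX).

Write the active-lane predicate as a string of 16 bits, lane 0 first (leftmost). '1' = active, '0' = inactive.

VLMAX = (256 × 2) / 32 = 16 lanes
vl ← min(8, 16) = 8
bits (lane 0 leftmost): 1111111100000000

predicate = 1111111100000000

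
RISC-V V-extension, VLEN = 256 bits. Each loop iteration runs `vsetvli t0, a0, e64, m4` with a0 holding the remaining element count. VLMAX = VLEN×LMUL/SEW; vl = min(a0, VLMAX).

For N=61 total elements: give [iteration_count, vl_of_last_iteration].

lanes per group: 256·4/64 = 16
N=61: ⌈61/16⌉ = 4 iters; last vl = 61 − 3×16 = 13

[iterations, last_vl] = [4, 13]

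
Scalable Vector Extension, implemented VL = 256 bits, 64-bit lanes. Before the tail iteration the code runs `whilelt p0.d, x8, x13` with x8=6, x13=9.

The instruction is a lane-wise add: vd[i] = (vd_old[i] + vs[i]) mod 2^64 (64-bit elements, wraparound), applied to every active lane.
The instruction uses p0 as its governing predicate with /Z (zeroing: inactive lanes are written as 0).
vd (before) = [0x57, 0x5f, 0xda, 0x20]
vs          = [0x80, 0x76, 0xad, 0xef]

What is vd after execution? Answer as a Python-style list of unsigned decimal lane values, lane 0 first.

vd = [215, 213, 391, 0]

256-bit reg / 64-bit elem → 4 lanes
p0[j] = (6+j < 9); true for j=0..2 → 3 lanes set
vd[0] add(0x57,0x80) -> 0xd7
vd[1] add(0x5f,0x76) -> 0xd5
vd[2] add(0xda,0xad) -> 0x187
vd[3] tail/zero -> 0x00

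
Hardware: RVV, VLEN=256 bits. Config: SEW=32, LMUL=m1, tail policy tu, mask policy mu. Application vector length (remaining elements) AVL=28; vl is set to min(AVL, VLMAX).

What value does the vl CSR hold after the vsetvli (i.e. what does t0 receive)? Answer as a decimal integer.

VLMAX = VLEN×LMUL/SEW = 256×1/32 = 8
AVL=28 > VLMAX=8, so vl = 8

vl = 8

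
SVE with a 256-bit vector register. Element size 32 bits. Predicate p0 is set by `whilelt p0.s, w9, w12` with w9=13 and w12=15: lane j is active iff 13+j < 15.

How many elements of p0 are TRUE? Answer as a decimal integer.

vl = 2

256-bit reg / 32-bit elem → 8 lanes
active while 13+j < 15, i.e. j ∈ [0,2) capped at 8 ⇒ 2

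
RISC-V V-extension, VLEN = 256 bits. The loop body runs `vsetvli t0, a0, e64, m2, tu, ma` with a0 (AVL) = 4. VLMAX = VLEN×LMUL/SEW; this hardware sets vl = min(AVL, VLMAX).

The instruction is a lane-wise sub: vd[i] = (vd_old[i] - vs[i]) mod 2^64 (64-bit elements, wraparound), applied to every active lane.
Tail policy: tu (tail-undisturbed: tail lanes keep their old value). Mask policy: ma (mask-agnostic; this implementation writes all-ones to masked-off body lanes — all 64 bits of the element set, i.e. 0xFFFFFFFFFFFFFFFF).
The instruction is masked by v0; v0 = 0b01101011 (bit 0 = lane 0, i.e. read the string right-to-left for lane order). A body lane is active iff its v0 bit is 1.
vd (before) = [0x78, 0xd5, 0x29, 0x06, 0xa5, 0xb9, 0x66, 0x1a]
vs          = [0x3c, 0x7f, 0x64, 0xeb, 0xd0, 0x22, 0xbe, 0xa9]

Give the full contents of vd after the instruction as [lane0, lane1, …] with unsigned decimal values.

vd = [60, 86, 18446744073709551615, 18446744073709551387, 165, 185, 102, 26]

VLMAX = VLEN×LMUL/SEW = 256×2/64 = 8
vl = min(AVL, VLMAX) = min(4, 8) = 4
vd[0] sub(0x78,0x3c) -> 0x3c
vd[1] sub(0xd5,0x7f) -> 0x56
vd[2] mask-off/ones -> 0xffffffffffffffff
vd[3] sub(0x06,0xeb) -> 0xffffffffffffff1b
vd[4] tail/keep -> 0xa5
vd[5] tail/keep -> 0xb9
vd[6] tail/keep -> 0x66
vd[7] tail/keep -> 0x1a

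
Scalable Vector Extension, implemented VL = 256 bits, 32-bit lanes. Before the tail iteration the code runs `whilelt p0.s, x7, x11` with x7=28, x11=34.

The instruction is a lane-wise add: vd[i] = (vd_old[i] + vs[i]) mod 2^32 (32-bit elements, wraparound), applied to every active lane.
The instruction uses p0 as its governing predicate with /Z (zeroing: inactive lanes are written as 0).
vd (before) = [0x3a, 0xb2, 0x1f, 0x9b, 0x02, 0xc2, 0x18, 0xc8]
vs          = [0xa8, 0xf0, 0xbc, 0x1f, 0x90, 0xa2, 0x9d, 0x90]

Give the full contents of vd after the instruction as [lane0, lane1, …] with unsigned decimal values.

256-bit reg / 32-bit elem → 8 lanes
active while 28+j < 34, i.e. j ∈ [0,6) capped at 8 ⇒ 6
  i=0: add(0x3a,0xa8) → 226
  i=1: add(0xb2,0xf0) → 418
  i=2: add(0x1f,0xbc) → 219
  i=3: add(0x9b,0x1f) → 186
  i=4: add(0x02,0x90) → 146
  i=5: add(0xc2,0xa2) → 356
  i=6: tail/zero → 0
  i=7: tail/zero → 0

vd = [226, 418, 219, 186, 146, 356, 0, 0]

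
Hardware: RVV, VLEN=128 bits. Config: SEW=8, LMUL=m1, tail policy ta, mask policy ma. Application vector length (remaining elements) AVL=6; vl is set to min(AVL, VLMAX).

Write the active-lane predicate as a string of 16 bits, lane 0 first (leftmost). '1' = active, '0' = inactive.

lanes per group: 128·1/8 = 16
vl ← min(6, 16) = 6
bits (lane 0 leftmost): 1111110000000000

predicate = 1111110000000000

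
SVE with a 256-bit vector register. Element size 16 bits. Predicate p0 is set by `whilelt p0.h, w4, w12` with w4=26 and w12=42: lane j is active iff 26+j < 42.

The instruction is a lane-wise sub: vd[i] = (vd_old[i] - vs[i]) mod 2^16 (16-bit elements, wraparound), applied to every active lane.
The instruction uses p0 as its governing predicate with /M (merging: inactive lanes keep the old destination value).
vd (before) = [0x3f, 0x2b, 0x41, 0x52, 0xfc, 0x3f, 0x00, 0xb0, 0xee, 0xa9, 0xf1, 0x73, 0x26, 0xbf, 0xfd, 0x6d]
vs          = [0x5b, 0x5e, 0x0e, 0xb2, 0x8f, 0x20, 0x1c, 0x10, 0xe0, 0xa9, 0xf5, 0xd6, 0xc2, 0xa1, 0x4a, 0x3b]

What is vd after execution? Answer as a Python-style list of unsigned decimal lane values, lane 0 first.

lane count: 256 div 16 = 16
whilelt: lane j active iff 26+j < 42 → j < 16 → 16 active
lane  0: sub(0x3f,0x5b) ⇒ 0xffe4
lane  1: sub(0x2b,0x5e) ⇒ 0xffcd
lane  2: sub(0x41,0x0e) ⇒ 0x33
lane  3: sub(0x52,0xb2) ⇒ 0xffa0
lane  4: sub(0xfc,0x8f) ⇒ 0x6d
lane  5: sub(0x3f,0x20) ⇒ 0x1f
lane  6: sub(0x00,0x1c) ⇒ 0xffe4
lane  7: sub(0xb0,0x10) ⇒ 0xa0
lane  8: sub(0xee,0xe0) ⇒ 0x0e
lane  9: sub(0xa9,0xa9) ⇒ 0x00
lane 10: sub(0xf1,0xf5) ⇒ 0xfffc
lane 11: sub(0x73,0xd6) ⇒ 0xff9d
lane 12: sub(0x26,0xc2) ⇒ 0xff64
lane 13: sub(0xbf,0xa1) ⇒ 0x1e
lane 14: sub(0xfd,0x4a) ⇒ 0xb3
lane 15: sub(0x6d,0x3b) ⇒ 0x32

vd = [65508, 65485, 51, 65440, 109, 31, 65508, 160, 14, 0, 65532, 65437, 65380, 30, 179, 50]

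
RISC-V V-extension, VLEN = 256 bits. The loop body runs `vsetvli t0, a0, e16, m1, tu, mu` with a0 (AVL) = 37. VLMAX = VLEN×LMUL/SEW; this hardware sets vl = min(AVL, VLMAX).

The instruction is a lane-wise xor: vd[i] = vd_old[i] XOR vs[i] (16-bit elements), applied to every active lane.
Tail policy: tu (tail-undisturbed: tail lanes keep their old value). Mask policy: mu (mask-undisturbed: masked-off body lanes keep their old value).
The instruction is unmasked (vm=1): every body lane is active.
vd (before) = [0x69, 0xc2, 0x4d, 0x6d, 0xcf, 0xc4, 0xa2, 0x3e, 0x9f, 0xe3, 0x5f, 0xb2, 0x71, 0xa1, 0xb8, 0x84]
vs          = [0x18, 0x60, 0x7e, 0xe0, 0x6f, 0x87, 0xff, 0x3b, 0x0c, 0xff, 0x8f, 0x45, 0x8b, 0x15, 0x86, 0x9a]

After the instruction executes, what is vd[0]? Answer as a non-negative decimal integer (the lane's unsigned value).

vd[0] = 113

lanes per group: 256·1/16 = 16
AVL=37 > VLMAX=16, so vl = 16
vd[0] xor(0x69,0x18) -> 0x71
vd[1] xor(0xc2,0x60) -> 0xa2
vd[2] xor(0x4d,0x7e) -> 0x33
vd[3] xor(0x6d,0xe0) -> 0x8d
vd[4] xor(0xcf,0x6f) -> 0xa0
vd[5] xor(0xc4,0x87) -> 0x43
vd[6] xor(0xa2,0xff) -> 0x5d
vd[7] xor(0x3e,0x3b) -> 0x05
vd[8] xor(0x9f,0x0c) -> 0x93
vd[9] xor(0xe3,0xff) -> 0x1c
vd[10] xor(0x5f,0x8f) -> 0xd0
vd[11] xor(0xb2,0x45) -> 0xf7
vd[12] xor(0x71,0x8b) -> 0xfa
vd[13] xor(0xa1,0x15) -> 0xb4
vd[14] xor(0xb8,0x86) -> 0x3e
vd[15] xor(0x84,0x9a) -> 0x1e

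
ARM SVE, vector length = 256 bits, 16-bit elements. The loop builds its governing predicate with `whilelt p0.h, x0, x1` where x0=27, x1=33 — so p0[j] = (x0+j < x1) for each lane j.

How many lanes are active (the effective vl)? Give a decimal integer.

register lanes = 256/16 = 16
whilelt: lane j active iff 27+j < 33 → j < 6 → 6 active

vl = 6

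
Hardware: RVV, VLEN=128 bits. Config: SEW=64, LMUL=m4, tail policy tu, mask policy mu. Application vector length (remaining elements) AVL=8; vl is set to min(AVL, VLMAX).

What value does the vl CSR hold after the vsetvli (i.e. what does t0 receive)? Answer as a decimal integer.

vl = 8

lanes per group: 128·4/64 = 8
AVL=8 ≤ VLMAX=8, so vl = 8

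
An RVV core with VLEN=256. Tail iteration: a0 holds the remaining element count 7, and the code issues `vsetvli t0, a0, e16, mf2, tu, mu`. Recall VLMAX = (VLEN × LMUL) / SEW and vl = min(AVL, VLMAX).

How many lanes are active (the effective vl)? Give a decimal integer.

vl = 7

VLMAX = (256 × 1/2) / 16 = 8 lanes
AVL=7 ≤ VLMAX=8, so vl = 7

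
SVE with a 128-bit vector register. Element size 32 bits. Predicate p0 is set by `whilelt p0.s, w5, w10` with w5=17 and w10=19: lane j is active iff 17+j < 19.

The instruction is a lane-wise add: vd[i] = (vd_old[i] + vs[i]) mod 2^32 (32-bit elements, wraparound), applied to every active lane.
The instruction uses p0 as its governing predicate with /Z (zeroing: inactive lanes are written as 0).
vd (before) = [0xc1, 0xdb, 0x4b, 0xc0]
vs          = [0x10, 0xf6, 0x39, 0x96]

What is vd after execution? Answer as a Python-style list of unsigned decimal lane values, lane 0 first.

vd = [209, 465, 0, 0]

128-bit reg / 32-bit elem → 4 lanes
whilelt: lane j active iff 17+j < 19 → j < 2 → 2 active
lane  0: add(0xc1,0x10) ⇒ 0xd1
lane  1: add(0xdb,0xf6) ⇒ 0x1d1
lane  2: tail/zero ⇒ 0x00
lane  3: tail/zero ⇒ 0x00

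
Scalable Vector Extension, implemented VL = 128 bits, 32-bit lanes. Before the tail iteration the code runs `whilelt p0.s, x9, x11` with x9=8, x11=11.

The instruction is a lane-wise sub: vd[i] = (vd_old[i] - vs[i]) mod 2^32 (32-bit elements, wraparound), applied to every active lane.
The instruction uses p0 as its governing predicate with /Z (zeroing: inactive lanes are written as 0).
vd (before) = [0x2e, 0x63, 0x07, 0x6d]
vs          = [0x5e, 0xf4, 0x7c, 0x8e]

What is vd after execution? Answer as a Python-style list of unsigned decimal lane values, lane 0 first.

vd = [4294967248, 4294967151, 4294967179, 0]

128-bit reg / 32-bit elem → 4 lanes
whilelt: lane j active iff 8+j < 11 → j < 3 → 3 active
[0] sub(0x2e,0x5e) = 0xffffffd0
[1] sub(0x63,0xf4) = 0xffffff6f
[2] sub(0x07,0x7c) = 0xffffff8b
[3] tail/zero = 0x00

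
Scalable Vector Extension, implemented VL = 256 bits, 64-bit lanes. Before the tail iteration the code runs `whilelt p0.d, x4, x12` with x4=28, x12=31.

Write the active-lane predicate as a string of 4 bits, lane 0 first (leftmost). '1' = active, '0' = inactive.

lane count: 256 div 64 = 4
whilelt: lane j active iff 28+j < 31 → j < 3 → 3 active
bits (lane 0 leftmost): 1110

predicate = 1110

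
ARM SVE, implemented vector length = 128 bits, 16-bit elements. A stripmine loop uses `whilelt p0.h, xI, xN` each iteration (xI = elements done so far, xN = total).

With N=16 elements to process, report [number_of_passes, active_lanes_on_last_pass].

[iterations, last_vl] = [2, 8]

register lanes = 128/16 = 8
N=16: ⌈16/8⌉ = 2 iters; last vl = 16 − 1×8 = 8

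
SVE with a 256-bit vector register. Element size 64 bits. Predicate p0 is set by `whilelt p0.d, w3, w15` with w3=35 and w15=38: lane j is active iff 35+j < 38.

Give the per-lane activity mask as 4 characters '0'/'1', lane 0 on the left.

predicate = 1110

256-bit reg / 64-bit elem → 4 lanes
whilelt: lane j active iff 35+j < 38 → j < 3 → 3 active
bits (lane 0 leftmost): 1110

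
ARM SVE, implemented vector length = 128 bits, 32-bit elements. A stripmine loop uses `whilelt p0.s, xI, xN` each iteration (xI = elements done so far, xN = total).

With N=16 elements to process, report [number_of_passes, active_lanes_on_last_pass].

[iterations, last_vl] = [4, 4]

128-bit reg / 32-bit elem → 4 lanes
iterations = ceil(16/4) = 4; final-pass vl = 4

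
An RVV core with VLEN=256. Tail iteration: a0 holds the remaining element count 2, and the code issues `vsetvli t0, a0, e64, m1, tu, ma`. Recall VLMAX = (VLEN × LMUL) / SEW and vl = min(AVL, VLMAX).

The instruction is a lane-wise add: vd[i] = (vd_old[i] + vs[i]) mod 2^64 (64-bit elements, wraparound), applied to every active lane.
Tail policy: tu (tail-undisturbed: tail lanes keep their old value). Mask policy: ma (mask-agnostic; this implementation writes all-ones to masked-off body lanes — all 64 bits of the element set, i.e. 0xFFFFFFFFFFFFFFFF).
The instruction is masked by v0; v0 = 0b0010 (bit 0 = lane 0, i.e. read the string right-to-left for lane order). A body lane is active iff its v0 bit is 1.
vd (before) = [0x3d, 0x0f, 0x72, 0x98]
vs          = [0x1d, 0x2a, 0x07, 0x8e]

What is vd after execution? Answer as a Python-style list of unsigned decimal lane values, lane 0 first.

vd = [18446744073709551615, 57, 114, 152]

VLMAX = VLEN×LMUL/SEW = 256×1/64 = 4
vl ← min(2, 4) = 2
lane  0: mask-off/ones ⇒ 0xffffffffffffffff
lane  1: add(0x0f,0x2a) ⇒ 0x39
lane  2: tail/keep ⇒ 0x72
lane  3: tail/keep ⇒ 0x98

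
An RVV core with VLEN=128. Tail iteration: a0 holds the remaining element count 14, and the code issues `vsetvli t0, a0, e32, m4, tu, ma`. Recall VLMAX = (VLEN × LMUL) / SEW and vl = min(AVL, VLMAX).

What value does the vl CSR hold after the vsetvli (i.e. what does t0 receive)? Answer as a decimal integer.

VLMAX = VLEN×LMUL/SEW = 128×4/32 = 16
vl ← min(14, 16) = 14

vl = 14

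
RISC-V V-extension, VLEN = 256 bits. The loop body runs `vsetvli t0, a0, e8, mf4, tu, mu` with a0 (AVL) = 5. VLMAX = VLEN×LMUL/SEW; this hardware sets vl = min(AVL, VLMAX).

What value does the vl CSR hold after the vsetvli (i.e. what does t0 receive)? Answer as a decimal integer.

VLMAX = (256 × 1/4) / 8 = 8 lanes
AVL=5 ≤ VLMAX=8, so vl = 5

vl = 5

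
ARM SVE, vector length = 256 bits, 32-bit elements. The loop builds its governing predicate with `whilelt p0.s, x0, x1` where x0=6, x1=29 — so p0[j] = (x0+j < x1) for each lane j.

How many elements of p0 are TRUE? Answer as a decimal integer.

register lanes = 256/32 = 8
p0[j] = (6+j < 29); true for j=0..7 → 8 lanes set

vl = 8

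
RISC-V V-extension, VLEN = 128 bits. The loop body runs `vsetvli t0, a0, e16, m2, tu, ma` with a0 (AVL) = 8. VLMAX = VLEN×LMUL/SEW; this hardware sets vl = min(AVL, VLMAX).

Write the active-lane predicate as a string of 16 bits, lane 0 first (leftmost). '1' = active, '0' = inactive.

VLMAX = VLEN×LMUL/SEW = 128×2/16 = 16
AVL=8 ≤ VLMAX=16, so vl = 8
bits (lane 0 leftmost): 1111111100000000

predicate = 1111111100000000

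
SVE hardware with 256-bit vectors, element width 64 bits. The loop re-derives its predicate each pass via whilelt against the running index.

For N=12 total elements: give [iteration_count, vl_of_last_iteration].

lane count: 256 div 64 = 4
iterations = ceil(12/4) = 3; final-pass vl = 4

[iterations, last_vl] = [3, 4]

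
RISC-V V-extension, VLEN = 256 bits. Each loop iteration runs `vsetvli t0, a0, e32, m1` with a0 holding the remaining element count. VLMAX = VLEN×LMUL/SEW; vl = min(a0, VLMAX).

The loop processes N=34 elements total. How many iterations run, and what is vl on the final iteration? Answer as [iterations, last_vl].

VLMAX = (256 × 1) / 32 = 8 lanes
iterations = ceil(34/8) = 5; final-pass vl = 2

[iterations, last_vl] = [5, 2]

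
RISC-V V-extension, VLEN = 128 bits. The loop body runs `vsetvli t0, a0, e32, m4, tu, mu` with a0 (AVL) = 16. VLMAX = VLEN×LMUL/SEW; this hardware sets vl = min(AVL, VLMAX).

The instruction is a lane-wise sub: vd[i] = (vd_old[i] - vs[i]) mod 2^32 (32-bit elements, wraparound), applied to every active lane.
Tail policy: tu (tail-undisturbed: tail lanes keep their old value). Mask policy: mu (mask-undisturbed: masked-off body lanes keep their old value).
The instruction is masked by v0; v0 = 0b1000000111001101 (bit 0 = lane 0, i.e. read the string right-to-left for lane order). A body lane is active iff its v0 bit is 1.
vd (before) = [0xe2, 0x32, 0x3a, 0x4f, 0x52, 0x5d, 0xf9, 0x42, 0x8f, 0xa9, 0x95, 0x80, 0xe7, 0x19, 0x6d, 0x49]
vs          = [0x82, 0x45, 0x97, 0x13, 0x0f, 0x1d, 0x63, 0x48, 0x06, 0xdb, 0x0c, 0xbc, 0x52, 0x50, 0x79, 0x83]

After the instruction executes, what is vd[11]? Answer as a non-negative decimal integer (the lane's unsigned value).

VLMAX = (128 × 4) / 32 = 16 lanes
AVL=16 ≤ VLMAX=16, so vl = 16
lane  0: sub(0xe2,0x82) ⇒ 0x60
lane  1: mask-off/keep ⇒ 0x32
lane  2: sub(0x3a,0x97) ⇒ 0xffffffa3
lane  3: sub(0x4f,0x13) ⇒ 0x3c
lane  4: mask-off/keep ⇒ 0x52
lane  5: mask-off/keep ⇒ 0x5d
lane  6: sub(0xf9,0x63) ⇒ 0x96
lane  7: sub(0x42,0x48) ⇒ 0xfffffffa
lane  8: sub(0x8f,0x06) ⇒ 0x89
lane  9: mask-off/keep ⇒ 0xa9
lane 10: mask-off/keep ⇒ 0x95
lane 11: mask-off/keep ⇒ 0x80
lane 12: mask-off/keep ⇒ 0xe7
lane 13: mask-off/keep ⇒ 0x19
lane 14: mask-off/keep ⇒ 0x6d
lane 15: sub(0x49,0x83) ⇒ 0xffffffc6

vd[11] = 128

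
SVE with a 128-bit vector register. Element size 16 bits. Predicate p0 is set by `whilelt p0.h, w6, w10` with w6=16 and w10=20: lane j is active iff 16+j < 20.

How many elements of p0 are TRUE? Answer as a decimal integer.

vl = 4

register lanes = 128/16 = 8
p0[j] = (16+j < 20); true for j=0..3 → 4 lanes set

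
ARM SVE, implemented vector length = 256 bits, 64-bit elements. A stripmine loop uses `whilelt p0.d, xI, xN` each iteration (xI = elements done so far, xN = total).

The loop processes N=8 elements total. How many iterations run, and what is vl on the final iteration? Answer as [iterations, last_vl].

256-bit reg / 64-bit elem → 4 lanes
iterations = ceil(8/4) = 2; final-pass vl = 4

[iterations, last_vl] = [2, 4]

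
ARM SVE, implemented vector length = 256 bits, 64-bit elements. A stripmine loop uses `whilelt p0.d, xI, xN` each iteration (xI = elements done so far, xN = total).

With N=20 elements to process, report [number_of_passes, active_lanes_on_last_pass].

[iterations, last_vl] = [5, 4]

register lanes = 256/64 = 4
20 elements at 4/iter → 5 passes, remainder 4 on the last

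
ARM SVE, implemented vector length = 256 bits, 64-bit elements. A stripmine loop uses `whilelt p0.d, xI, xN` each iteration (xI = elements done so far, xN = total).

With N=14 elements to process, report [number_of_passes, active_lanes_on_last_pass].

[iterations, last_vl] = [4, 2]

lane count: 256 div 64 = 4
N=14: ⌈14/4⌉ = 4 iters; last vl = 14 − 3×4 = 2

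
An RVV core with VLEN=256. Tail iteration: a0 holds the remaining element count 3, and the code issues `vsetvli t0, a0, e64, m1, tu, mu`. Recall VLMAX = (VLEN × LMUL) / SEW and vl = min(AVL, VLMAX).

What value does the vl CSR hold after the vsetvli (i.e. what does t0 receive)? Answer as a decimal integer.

lanes per group: 256·1/64 = 4
vl ← min(3, 4) = 3

vl = 3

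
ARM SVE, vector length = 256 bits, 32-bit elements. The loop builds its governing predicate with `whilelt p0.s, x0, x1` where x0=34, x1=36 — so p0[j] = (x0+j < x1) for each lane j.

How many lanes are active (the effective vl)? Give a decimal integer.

vl = 2

lane count: 256 div 32 = 8
active while 34+j < 36, i.e. j ∈ [0,2) capped at 8 ⇒ 2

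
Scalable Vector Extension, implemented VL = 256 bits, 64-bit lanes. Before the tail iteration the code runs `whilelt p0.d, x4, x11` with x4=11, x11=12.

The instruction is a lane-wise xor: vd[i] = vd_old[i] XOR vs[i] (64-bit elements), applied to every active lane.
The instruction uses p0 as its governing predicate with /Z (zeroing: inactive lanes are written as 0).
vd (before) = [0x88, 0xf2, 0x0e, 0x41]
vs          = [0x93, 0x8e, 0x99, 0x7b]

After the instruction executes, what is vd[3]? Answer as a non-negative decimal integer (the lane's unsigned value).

vd[3] = 0

register lanes = 256/64 = 4
p0[j] = (11+j < 12); true for j=0..0 → 1 lanes set
vd[0] xor(0x88,0x93) -> 0x1b
vd[1] tail/zero -> 0x00
vd[2] tail/zero -> 0x00
vd[3] tail/zero -> 0x00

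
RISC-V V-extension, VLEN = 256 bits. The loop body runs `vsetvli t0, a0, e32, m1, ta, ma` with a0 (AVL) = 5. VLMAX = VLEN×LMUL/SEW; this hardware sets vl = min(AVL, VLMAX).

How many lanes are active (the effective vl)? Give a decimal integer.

VLMAX = (256 × 1) / 32 = 8 lanes
AVL=5 ≤ VLMAX=8, so vl = 5

vl = 5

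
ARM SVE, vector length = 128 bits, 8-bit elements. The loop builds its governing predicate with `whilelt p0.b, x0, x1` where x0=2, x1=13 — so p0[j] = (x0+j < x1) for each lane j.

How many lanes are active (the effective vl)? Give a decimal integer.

register lanes = 128/8 = 16
active while 2+j < 13, i.e. j ∈ [0,11) capped at 16 ⇒ 11

vl = 11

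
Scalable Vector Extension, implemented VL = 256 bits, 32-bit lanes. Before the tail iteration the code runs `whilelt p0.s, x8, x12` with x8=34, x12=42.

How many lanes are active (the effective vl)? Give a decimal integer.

vl = 8

256-bit reg / 32-bit elem → 8 lanes
active while 34+j < 42, i.e. j ∈ [0,8) capped at 8 ⇒ 8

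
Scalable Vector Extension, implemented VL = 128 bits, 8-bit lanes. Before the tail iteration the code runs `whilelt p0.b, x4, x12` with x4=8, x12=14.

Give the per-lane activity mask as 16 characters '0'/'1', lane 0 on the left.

predicate = 1111110000000000

128-bit reg / 8-bit elem → 16 lanes
p0[j] = (8+j < 14); true for j=0..5 → 6 lanes set
bits (lane 0 leftmost): 1111110000000000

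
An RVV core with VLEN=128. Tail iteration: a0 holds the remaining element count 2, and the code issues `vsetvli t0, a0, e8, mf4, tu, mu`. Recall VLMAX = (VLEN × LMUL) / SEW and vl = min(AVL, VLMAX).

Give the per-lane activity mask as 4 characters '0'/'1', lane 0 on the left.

VLMAX = VLEN×LMUL/SEW = 128×1/4/8 = 4
AVL=2 ≤ VLMAX=4, so vl = 2
bits (lane 0 leftmost): 1100

predicate = 1100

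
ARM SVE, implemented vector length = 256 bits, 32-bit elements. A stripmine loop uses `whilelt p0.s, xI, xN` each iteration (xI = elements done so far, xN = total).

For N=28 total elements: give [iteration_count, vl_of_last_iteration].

[iterations, last_vl] = [4, 4]

256-bit reg / 32-bit elem → 8 lanes
28 elements at 8/iter → 4 passes, remainder 4 on the last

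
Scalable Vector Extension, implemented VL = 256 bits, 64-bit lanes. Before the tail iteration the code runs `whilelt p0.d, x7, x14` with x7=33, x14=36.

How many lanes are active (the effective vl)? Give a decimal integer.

lane count: 256 div 64 = 4
p0[j] = (33+j < 36); true for j=0..2 → 3 lanes set

vl = 3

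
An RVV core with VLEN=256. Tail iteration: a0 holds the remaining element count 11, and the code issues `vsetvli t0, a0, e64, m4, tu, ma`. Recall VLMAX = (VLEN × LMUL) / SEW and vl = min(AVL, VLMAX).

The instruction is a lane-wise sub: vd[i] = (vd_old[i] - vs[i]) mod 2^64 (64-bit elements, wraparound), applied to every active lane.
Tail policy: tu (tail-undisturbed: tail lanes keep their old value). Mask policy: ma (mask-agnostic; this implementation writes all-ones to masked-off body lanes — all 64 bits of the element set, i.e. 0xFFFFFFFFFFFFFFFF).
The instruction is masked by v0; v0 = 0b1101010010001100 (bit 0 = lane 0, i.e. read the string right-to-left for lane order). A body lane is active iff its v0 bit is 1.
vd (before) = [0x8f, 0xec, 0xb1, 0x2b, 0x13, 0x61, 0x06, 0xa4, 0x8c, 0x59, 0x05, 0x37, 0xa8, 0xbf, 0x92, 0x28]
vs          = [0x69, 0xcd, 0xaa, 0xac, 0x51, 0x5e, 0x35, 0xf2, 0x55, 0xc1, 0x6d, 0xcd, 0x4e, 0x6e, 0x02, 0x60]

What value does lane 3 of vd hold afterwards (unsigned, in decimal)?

vd[3] = 18446744073709551487

VLMAX = VLEN×LMUL/SEW = 256×4/64 = 16
vl ← min(11, 16) = 11
vd[0] mask-off/ones -> 0xffffffffffffffff
vd[1] mask-off/ones -> 0xffffffffffffffff
vd[2] sub(0xb1,0xaa) -> 0x07
vd[3] sub(0x2b,0xac) -> 0xffffffffffffff7f
vd[4] mask-off/ones -> 0xffffffffffffffff
vd[5] mask-off/ones -> 0xffffffffffffffff
vd[6] mask-off/ones -> 0xffffffffffffffff
vd[7] sub(0xa4,0xf2) -> 0xffffffffffffffb2
vd[8] mask-off/ones -> 0xffffffffffffffff
vd[9] mask-off/ones -> 0xffffffffffffffff
vd[10] sub(0x05,0x6d) -> 0xffffffffffffff98
vd[11] tail/keep -> 0x37
vd[12] tail/keep -> 0xa8
vd[13] tail/keep -> 0xbf
vd[14] tail/keep -> 0x92
vd[15] tail/keep -> 0x28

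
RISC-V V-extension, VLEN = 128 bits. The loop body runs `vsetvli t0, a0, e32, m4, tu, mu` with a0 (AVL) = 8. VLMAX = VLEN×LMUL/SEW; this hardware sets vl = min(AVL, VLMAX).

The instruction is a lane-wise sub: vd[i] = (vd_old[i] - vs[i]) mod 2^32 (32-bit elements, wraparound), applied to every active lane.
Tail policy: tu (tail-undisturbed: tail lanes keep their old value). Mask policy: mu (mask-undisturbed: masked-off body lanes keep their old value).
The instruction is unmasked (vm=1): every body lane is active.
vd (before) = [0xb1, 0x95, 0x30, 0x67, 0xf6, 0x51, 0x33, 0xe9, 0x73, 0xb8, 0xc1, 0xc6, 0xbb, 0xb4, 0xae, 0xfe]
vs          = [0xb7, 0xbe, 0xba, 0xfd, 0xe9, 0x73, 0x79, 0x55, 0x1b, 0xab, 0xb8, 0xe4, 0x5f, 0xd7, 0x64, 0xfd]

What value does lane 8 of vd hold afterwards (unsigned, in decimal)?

VLMAX = VLEN×LMUL/SEW = 128×4/32 = 16
vl = min(AVL, VLMAX) = min(8, 16) = 8
vd[0] sub(0xb1,0xb7) -> 0xfffffffa
vd[1] sub(0x95,0xbe) -> 0xffffffd7
vd[2] sub(0x30,0xba) -> 0xffffff76
vd[3] sub(0x67,0xfd) -> 0xffffff6a
vd[4] sub(0xf6,0xe9) -> 0x0d
vd[5] sub(0x51,0x73) -> 0xffffffde
vd[6] sub(0x33,0x79) -> 0xffffffba
vd[7] sub(0xe9,0x55) -> 0x94
vd[8] tail/keep -> 0x73
vd[9] tail/keep -> 0xb8
vd[10] tail/keep -> 0xc1
vd[11] tail/keep -> 0xc6
vd[12] tail/keep -> 0xbb
vd[13] tail/keep -> 0xb4
vd[14] tail/keep -> 0xae
vd[15] tail/keep -> 0xfe

vd[8] = 115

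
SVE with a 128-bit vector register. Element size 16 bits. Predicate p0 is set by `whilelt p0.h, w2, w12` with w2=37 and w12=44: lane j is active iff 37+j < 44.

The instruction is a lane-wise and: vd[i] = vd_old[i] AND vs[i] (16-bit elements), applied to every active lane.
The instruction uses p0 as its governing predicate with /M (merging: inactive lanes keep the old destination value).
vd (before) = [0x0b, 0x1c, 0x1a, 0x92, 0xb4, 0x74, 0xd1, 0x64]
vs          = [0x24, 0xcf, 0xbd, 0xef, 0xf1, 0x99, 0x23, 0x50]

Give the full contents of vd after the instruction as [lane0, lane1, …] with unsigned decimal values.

register lanes = 128/16 = 8
p0[j] = (37+j < 44); true for j=0..6 → 7 lanes set
vd[0] and(0x0b,0x24) -> 0x00
vd[1] and(0x1c,0xcf) -> 0x0c
vd[2] and(0x1a,0xbd) -> 0x18
vd[3] and(0x92,0xef) -> 0x82
vd[4] and(0xb4,0xf1) -> 0xb0
vd[5] and(0x74,0x99) -> 0x10
vd[6] and(0xd1,0x23) -> 0x01
vd[7] tail/keep -> 0x64

vd = [0, 12, 24, 130, 176, 16, 1, 100]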